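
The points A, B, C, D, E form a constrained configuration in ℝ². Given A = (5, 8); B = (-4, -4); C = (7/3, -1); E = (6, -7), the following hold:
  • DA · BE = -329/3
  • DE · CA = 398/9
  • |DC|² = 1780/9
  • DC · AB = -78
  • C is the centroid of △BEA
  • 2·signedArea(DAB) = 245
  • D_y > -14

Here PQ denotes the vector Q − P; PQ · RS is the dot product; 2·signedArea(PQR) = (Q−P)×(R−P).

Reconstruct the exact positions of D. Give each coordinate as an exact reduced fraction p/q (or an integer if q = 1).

D = (29/3, -13)

1. D_x = 29/3  [DC · AB = -78 ∩ DE · CA = 398/9]
2. D_y = -13  [DC · AB = -78 ∩ DE · CA = 398/9]
   → D = (29/3, -13)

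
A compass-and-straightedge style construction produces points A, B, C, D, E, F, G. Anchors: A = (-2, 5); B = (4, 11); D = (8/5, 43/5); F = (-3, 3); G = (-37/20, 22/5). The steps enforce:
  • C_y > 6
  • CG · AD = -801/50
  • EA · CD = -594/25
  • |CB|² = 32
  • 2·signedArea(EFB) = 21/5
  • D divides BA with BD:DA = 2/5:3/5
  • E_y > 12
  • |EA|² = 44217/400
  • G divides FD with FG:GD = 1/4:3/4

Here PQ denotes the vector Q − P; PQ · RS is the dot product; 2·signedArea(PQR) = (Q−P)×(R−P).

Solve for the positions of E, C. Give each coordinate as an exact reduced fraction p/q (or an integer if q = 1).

C = (0, 7)
E = (101/20, 64/5)

1. E_x = 101/20  [line -8·x + 7·y + -246/5 = 0 ∩ |EA|² = 44217/400]
2. E_y = 64/5  [line -8·x + 7·y + -246/5 = 0 ∩ |EA|² = 44217/400]
   → E = (101/20, 64/5)
3. C_x = 0  [EA · CD = -594/25 ∩ CG · AD = -801/50]
4. C_y = 7  [EA · CD = -594/25 ∩ CG · AD = -801/50]
   → C = (0, 7)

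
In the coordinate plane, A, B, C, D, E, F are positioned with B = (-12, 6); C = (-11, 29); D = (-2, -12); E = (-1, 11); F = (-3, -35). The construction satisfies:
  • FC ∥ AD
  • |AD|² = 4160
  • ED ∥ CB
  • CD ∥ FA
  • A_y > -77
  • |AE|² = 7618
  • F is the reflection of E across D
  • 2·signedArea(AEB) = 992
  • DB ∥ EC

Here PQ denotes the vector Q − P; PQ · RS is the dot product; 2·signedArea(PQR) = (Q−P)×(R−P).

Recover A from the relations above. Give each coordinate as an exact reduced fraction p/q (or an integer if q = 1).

1. A_x = 6  [FC ∥ AD ∩ CD ∥ FA]
2. A_y = -76  [FC ∥ AD ∩ CD ∥ FA]
   → A = (6, -76)

A = (6, -76)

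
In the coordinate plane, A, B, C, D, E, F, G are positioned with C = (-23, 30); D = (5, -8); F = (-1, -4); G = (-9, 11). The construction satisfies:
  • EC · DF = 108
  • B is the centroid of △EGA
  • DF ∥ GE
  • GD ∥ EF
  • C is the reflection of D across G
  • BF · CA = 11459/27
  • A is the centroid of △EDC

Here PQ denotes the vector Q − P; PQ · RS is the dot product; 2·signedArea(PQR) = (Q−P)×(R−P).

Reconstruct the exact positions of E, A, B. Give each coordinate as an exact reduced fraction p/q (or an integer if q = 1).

A = (-11, 37/3)
B = (-35/3, 115/9)
E = (-15, 15)

1. E_x = -15  [GD ∥ EF ∩ DF ∥ GE]
2. E_y = 15  [GD ∥ EF ∩ DF ∥ GE]
   → E = (-15, 15)
3. A_x = -11  [A is the centroid of △EDC]
4. A_y = 37/3  [A is the centroid of △EDC]
   → A = (-11, 37/3)
5. B_x = -35/3  [B is the centroid of △EGA]
6. B_y = 115/9  [B is the centroid of △EGA]
   → B = (-35/3, 115/9)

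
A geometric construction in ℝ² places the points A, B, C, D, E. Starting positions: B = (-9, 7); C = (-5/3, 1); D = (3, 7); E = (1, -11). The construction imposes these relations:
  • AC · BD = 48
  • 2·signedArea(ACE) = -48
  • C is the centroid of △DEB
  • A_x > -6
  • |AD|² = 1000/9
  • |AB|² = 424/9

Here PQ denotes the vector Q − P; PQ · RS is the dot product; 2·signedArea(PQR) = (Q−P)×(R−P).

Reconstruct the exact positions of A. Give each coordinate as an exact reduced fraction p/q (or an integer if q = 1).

A = (-17/3, 1)

1. A_x = -17/3  [2·signedArea(ACE) = -48 ∩ AC · BD = 48]
2. A_y = 1  [2·signedArea(ACE) = -48 ∩ AC · BD = 48]
   → A = (-17/3, 1)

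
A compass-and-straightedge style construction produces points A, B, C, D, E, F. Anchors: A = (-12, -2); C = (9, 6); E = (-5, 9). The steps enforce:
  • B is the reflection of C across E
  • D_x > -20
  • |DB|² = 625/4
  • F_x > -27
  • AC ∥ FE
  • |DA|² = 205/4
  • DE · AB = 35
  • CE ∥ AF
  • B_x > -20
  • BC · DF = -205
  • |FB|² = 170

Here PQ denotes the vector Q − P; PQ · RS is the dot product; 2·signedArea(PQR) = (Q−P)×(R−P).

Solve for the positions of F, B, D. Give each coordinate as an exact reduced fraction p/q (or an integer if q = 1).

B = (-19, 12)
D = (-19, -1/2)
F = (-26, 1)

1. F_x = -26  [AC ∥ FE ∩ CE ∥ AF]
2. F_y = 1  [AC ∥ FE ∩ CE ∥ AF]
   → F = (-26, 1)
3. B_x = -19  [B is the reflection of C across E]
4. B_y = 12  [B is the reflection of C across E]
   → B = (-19, 12)
5. D_x = -19  [DE · AB = 35 ∩ BC · DF = -205]
6. D_y = -1/2  [DE · AB = 35 ∩ BC · DF = -205]
   → D = (-19, -1/2)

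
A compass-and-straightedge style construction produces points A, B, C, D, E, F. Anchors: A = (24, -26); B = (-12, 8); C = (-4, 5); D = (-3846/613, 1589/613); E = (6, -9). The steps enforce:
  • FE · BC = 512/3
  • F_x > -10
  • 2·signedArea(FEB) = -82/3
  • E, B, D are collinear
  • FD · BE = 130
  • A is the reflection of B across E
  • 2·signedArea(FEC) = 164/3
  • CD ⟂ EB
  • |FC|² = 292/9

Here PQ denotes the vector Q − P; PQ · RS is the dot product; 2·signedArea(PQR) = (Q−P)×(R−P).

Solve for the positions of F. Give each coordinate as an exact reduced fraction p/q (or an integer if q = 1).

1. F_x = -28/3  [2·signedArea(FEC) = 164/3 ∩ FD · BE = 130]
2. F_y = 7  [2·signedArea(FEC) = 164/3 ∩ FD · BE = 130]
   → F = (-28/3, 7)

F = (-28/3, 7)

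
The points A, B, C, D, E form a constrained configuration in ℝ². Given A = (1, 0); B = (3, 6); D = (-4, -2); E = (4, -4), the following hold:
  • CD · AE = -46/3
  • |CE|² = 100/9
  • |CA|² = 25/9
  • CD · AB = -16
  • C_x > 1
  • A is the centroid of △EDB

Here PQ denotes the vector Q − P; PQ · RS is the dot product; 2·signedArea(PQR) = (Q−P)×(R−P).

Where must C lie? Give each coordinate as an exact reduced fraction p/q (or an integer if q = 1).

1. C_x = 2  [CD · AE = -46/3 ∩ CD · AB = -16]
2. C_y = -4/3  [CD · AE = -46/3 ∩ CD · AB = -16]
   → C = (2, -4/3)

C = (2, -4/3)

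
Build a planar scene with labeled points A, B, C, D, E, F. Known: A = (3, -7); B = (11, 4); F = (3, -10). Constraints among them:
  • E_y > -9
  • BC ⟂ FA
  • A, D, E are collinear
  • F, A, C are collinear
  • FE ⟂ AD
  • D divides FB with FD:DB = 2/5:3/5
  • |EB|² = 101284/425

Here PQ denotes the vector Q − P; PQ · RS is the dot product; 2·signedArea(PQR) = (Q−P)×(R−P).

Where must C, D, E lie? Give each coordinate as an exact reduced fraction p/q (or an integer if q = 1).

1. C_x = 3  [F, A, C are collinear ∩ BC ⟂ FA]
2. C_y = 4  [F, A, C are collinear ∩ BC ⟂ FA]
   → C = (3, 4)
3. D_x = 31/5  [D divides FB with FD:DB = 2/5:3/5]
4. D_y = -22/5  [D divides FB with FD:DB = 2/5:3/5]
   → D = (31/5, -22/5)
5. E_x = 651/425  [A, D, E are collinear ∩ FE ⟂ AD]
6. E_y = -3482/425  [A, D, E are collinear ∩ FE ⟂ AD]
   → E = (651/425, -3482/425)

C = (3, 4)
D = (31/5, -22/5)
E = (651/425, -3482/425)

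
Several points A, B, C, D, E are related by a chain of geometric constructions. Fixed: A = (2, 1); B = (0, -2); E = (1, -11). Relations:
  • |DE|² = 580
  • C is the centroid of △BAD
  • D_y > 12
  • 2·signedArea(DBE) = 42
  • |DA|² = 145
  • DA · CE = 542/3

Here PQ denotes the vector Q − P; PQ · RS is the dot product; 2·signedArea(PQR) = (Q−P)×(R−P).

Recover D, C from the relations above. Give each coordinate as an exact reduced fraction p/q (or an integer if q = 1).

C = (5/3, 4)
D = (3, 13)

1. D_x = 3  [line 9·x + 1·y + -40 = 0 ∩ |DA|² = 145]
2. D_y = 13  [line 9·x + 1·y + -40 = 0 ∩ |DA|² = 145]
   → D = (3, 13)
3. C_x = 5/3  [C is the centroid of △BAD]
4. C_y = 4  [C is the centroid of △BAD]
   → C = (5/3, 4)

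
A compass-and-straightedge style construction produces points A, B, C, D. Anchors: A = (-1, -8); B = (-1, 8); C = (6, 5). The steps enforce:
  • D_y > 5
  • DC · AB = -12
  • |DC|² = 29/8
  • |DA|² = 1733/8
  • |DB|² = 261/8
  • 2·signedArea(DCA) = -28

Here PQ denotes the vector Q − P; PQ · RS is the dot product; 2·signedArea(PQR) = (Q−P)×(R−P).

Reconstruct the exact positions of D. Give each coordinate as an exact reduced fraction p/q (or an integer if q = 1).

D = (17/4, 23/4)

1. D_x = 17/4  [2·signedArea(DCA) = -28 ∩ DC · AB = -12]
2. D_y = 23/4  [2·signedArea(DCA) = -28 ∩ DC · AB = -12]
   → D = (17/4, 23/4)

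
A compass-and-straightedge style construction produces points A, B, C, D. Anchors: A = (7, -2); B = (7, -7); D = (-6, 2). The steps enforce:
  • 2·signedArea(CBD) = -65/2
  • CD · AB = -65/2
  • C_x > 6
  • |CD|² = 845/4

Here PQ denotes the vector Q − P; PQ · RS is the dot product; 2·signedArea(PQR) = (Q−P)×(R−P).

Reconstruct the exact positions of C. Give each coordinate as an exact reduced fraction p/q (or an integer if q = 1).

1. C_x = 7  [CD · AB = -65/2 ∩ 2·signedArea(CBD) = -65/2]
2. C_y = -9/2  [CD · AB = -65/2 ∩ 2·signedArea(CBD) = -65/2]
   → C = (7, -9/2)

C = (7, -9/2)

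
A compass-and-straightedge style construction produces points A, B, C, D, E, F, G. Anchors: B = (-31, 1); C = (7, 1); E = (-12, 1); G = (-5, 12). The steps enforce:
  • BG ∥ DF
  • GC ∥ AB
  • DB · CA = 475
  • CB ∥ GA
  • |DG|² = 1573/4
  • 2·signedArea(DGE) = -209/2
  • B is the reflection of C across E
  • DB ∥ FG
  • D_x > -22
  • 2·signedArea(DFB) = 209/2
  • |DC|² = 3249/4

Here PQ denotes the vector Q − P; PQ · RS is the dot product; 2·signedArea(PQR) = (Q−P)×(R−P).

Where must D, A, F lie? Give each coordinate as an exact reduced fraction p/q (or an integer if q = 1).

1. A_x = -43  [GC ∥ AB ∩ CB ∥ GA]
2. A_y = 12  [GC ∥ AB ∩ CB ∥ GA]
   → A = (-43, 12)
3. D_x = -43/2  [2·signedArea(DGE) = -209/2 ∩ DB · CA = 475]
4. D_y = 1  [2·signedArea(DGE) = -209/2 ∩ DB · CA = 475]
   → D = (-43/2, 1)
5. F_x = 9/2  [DB ∥ FG ∩ BG ∥ DF]
6. F_y = 12  [DB ∥ FG ∩ BG ∥ DF]
   → F = (9/2, 12)

A = (-43, 12)
D = (-43/2, 1)
F = (9/2, 12)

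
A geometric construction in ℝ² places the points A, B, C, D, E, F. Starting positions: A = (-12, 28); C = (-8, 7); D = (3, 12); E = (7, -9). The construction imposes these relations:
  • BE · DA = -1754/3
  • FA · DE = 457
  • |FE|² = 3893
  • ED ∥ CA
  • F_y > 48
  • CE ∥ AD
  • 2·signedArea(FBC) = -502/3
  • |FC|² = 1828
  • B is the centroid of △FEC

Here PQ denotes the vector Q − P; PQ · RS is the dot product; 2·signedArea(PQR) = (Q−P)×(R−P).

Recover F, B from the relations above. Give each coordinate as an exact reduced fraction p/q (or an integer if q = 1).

B = (-17/3, 47/3)
F = (-16, 49)

1. F_x = -16  [line -4·x + 21·y + -1093 = 0 ∩ |FC|² = 1828]
2. F_y = 49  [line -4·x + 21·y + -1093 = 0 ∩ |FC|² = 1828]
   → F = (-16, 49)
3. B_x = -17/3  [2·signedArea(FBC) = -502/3 ∩ B is the centroid of △FEC]
4. B_y = 47/3  [2·signedArea(FBC) = -502/3 ∩ B is the centroid of △FEC]
   → B = (-17/3, 47/3)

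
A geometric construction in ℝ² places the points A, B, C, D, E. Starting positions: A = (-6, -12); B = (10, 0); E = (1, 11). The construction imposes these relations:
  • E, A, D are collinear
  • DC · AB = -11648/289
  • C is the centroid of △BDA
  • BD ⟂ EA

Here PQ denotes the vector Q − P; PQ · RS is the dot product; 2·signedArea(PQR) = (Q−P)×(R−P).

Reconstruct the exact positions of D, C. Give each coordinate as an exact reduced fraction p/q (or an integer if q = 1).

C = (260/289, -2474/867)
D = (-376/289, 994/289)

1. D_x = -376/289  [E, A, D are collinear ∩ BD ⟂ EA]
2. D_y = 994/289  [E, A, D are collinear ∩ BD ⟂ EA]
   → D = (-376/289, 994/289)
3. C_x = 260/289  [C is the centroid of △BDA]
4. C_y = -2474/867  [C is the centroid of △BDA]
   → C = (260/289, -2474/867)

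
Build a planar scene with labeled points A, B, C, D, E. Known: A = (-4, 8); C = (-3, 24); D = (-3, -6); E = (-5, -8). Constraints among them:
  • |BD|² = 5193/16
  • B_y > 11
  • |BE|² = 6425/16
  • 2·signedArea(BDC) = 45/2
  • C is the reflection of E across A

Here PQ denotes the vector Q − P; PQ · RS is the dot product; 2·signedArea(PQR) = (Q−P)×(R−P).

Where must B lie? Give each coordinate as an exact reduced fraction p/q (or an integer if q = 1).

B = (-15/4, 12)

1. B_x = -15/4  [2·signedArea(BDC) = 45/2]
2. B_y = 12  [|BD|² = 5193/16]
   → B = (-15/4, 12)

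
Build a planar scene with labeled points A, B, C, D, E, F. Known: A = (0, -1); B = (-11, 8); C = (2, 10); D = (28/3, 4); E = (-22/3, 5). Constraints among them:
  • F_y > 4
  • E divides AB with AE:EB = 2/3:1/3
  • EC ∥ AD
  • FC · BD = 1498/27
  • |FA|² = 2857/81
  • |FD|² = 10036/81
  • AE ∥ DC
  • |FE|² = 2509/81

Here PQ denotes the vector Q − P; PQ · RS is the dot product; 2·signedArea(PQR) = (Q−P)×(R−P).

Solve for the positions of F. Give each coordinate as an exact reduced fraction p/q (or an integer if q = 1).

1. F_x = -16/9  [line -61/3·x + 4·y + -1480/27 = 0 ∩ |FA|² = 2857/81]
2. F_y = 14/3  [line -61/3·x + 4·y + -1480/27 = 0 ∩ |FA|² = 2857/81]
   → F = (-16/9, 14/3)

F = (-16/9, 14/3)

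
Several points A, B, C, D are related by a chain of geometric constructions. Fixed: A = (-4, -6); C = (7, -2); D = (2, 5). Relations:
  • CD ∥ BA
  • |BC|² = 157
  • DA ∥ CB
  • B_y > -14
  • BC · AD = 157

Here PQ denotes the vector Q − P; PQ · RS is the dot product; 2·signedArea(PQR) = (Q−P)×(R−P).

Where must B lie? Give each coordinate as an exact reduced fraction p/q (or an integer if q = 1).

B = (1, -13)

1. B_x = 1  [CD ∥ BA ∩ DA ∥ CB]
2. B_y = -13  [CD ∥ BA ∩ DA ∥ CB]
   → B = (1, -13)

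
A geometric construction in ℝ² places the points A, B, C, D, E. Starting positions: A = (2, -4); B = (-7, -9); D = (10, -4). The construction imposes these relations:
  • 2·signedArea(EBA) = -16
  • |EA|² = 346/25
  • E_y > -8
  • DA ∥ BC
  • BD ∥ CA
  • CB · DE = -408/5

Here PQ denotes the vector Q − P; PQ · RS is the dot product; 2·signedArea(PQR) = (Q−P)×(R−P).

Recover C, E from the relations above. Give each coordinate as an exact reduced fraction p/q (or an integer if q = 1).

C = (-15, -9)
E = (-1/5, -7)

1. C_x = -15  [BD ∥ CA ∩ DA ∥ BC]
2. C_y = -9  [BD ∥ CA ∩ DA ∥ BC]
   → C = (-15, -9)
3. E_x = -1/5  [2·signedArea(EBA) = -16 ∩ CB · DE = -408/5]
4. E_y = -7  [2·signedArea(EBA) = -16 ∩ CB · DE = -408/5]
   → E = (-1/5, -7)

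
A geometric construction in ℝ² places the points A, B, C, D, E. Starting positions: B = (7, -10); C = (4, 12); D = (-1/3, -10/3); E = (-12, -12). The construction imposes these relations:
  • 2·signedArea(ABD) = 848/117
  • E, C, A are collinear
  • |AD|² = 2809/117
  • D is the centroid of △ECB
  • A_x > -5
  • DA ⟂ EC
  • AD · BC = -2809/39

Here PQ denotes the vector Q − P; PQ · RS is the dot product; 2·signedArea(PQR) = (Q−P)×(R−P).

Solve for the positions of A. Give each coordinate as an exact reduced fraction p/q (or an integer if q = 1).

A = (-172/39, -8/13)

1. A_x = -172/39  [E, C, A are collinear ∩ DA ⟂ EC]
2. A_y = -8/13  [E, C, A are collinear ∩ DA ⟂ EC]
   → A = (-172/39, -8/13)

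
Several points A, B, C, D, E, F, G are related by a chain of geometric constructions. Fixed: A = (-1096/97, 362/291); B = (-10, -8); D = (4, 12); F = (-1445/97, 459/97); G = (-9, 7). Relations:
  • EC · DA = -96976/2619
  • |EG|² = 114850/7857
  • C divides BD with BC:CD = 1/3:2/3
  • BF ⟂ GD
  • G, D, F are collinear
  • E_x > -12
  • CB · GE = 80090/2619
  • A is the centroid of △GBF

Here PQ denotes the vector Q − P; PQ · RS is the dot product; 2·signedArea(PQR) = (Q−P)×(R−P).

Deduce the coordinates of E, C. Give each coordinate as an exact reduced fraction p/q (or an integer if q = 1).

1. C_x = -16/3  [C divides BD with BC:CD = 1/3:2/3]
2. C_y = -4/3  [C divides BD with BC:CD = 1/3:2/3]
   → C = (-16/3, -4/3)
3. E_x = -1138/97  [EC · DA = -96976/2619 ∩ CB · GE = 80090/2619]
4. E_y = 3776/873  [EC · DA = -96976/2619 ∩ CB · GE = 80090/2619]
   → E = (-1138/97, 3776/873)

C = (-16/3, -4/3)
E = (-1138/97, 3776/873)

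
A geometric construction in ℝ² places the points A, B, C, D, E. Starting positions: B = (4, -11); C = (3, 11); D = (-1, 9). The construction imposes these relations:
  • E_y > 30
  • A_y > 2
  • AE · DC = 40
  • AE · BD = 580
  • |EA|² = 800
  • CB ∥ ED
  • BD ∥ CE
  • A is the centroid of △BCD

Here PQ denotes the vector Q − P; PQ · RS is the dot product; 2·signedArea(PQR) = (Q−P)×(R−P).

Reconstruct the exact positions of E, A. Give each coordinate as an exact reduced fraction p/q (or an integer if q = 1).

1. E_x = -2  [CB ∥ ED ∩ BD ∥ CE]
2. E_y = 31  [CB ∥ ED ∩ BD ∥ CE]
   → E = (-2, 31)
3. A_x = 2  [A is the centroid of △BCD]
4. A_y = 3  [A is the centroid of △BCD]
   → A = (2, 3)

A = (2, 3)
E = (-2, 31)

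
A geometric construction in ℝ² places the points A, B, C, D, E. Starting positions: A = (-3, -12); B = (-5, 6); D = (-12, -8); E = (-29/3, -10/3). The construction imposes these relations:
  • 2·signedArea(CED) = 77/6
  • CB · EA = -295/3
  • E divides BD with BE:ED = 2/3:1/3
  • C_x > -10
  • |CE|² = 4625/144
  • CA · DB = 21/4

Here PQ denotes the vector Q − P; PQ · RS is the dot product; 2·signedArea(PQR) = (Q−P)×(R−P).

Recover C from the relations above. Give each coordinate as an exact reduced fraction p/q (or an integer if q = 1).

C = (-39/4, -9)

1. C_x = -39/4  [2·signedArea(CED) = 77/6 ∩ CA · DB = 21/4]
2. C_y = -9  [2·signedArea(CED) = 77/6 ∩ CA · DB = 21/4]
   → C = (-39/4, -9)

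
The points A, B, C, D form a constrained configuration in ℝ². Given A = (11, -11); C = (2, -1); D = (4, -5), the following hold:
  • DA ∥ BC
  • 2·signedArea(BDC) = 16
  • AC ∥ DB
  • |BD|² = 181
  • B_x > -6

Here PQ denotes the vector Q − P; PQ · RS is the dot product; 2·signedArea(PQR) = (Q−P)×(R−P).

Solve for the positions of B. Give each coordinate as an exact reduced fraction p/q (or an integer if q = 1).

1. B_x = -5  [DA ∥ BC ∩ AC ∥ DB]
2. B_y = 5  [DA ∥ BC ∩ AC ∥ DB]
   → B = (-5, 5)

B = (-5, 5)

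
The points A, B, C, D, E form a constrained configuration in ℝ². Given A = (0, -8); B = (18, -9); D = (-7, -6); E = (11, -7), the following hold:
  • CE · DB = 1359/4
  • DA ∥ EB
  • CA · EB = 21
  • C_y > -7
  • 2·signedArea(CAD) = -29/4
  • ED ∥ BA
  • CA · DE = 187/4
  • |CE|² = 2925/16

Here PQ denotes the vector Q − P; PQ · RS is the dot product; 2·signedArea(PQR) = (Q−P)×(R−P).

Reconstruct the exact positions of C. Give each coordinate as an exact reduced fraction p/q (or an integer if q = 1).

C = (-5/2, -25/4)

1. C_x = -5/2  [CE · DB = 1359/4 ∩ CA · EB = 21]
2. C_y = -25/4  [CE · DB = 1359/4 ∩ CA · EB = 21]
   → C = (-5/2, -25/4)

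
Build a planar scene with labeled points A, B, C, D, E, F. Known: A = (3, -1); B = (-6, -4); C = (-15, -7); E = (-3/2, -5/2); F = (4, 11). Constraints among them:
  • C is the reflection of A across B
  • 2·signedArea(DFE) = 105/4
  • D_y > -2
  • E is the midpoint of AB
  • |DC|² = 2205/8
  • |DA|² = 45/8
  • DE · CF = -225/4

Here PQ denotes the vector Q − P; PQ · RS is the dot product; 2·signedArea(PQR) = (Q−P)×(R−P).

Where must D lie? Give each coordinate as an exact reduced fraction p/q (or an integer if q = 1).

D = (3/4, -7/4)

1. D_x = 3/4  [DE · CF = -225/4 ∩ 2·signedArea(DFE) = 105/4]
2. D_y = -7/4  [DE · CF = -225/4 ∩ 2·signedArea(DFE) = 105/4]
   → D = (3/4, -7/4)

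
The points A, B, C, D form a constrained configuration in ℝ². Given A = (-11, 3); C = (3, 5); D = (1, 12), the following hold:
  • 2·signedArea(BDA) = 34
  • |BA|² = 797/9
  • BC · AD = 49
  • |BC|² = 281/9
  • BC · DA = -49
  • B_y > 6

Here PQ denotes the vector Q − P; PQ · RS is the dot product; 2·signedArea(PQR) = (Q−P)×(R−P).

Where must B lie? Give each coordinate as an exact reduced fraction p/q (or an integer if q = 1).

1. B_x = -7/3  [BC · AD = 49 ∩ 2·signedArea(BDA) = 34]
2. B_y = 20/3  [BC · AD = 49 ∩ 2·signedArea(BDA) = 34]
   → B = (-7/3, 20/3)

B = (-7/3, 20/3)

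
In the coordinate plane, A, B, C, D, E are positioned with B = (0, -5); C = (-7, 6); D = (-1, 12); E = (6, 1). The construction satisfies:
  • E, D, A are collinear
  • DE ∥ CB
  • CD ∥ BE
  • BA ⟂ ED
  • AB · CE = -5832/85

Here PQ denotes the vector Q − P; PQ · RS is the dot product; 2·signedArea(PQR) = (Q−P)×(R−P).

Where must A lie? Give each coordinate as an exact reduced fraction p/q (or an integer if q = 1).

1. A_x = 594/85  [E, D, A are collinear ∩ BA ⟂ ED]
2. A_y = -47/85  [E, D, A are collinear ∩ BA ⟂ ED]
   → A = (594/85, -47/85)

A = (594/85, -47/85)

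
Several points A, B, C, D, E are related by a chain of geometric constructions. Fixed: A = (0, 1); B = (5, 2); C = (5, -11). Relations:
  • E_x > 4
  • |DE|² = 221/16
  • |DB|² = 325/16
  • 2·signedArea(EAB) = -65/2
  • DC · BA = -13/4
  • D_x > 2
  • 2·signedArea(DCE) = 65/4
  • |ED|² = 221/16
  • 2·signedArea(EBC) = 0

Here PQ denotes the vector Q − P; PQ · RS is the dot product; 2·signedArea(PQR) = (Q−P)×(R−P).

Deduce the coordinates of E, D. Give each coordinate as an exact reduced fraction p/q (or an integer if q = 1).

D = (5/2, -7/4)
E = (5, -9/2)

1. E_x = 5  [2·signedArea(EBC) = 0 ∩ 2·signedArea(EAB) = -65/2]
2. E_y = -9/2  [2·signedArea(EBC) = 0 ∩ 2·signedArea(EAB) = -65/2]
   → E = (5, -9/2)
3. D_x = 5/2  [DC · BA = -13/4 ∩ 2·signedArea(DCE) = 65/4]
4. D_y = -7/4  [DC · BA = -13/4 ∩ 2·signedArea(DCE) = 65/4]
   → D = (5/2, -7/4)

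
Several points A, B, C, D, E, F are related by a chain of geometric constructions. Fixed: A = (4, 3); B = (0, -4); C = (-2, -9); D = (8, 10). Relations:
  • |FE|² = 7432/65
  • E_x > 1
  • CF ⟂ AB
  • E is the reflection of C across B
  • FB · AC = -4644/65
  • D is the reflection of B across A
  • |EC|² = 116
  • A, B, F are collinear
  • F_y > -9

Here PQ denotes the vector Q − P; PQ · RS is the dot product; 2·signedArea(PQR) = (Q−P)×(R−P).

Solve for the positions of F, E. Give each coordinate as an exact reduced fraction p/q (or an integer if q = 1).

E = (2, 1)
F = (-172/65, -561/65)

1. F_x = -172/65  [A, B, F are collinear ∩ CF ⟂ AB]
2. F_y = -561/65  [A, B, F are collinear ∩ CF ⟂ AB]
   → F = (-172/65, -561/65)
3. E_x = 2  [E is the reflection of C across B]
4. E_y = 1  [E is the reflection of C across B]
   → E = (2, 1)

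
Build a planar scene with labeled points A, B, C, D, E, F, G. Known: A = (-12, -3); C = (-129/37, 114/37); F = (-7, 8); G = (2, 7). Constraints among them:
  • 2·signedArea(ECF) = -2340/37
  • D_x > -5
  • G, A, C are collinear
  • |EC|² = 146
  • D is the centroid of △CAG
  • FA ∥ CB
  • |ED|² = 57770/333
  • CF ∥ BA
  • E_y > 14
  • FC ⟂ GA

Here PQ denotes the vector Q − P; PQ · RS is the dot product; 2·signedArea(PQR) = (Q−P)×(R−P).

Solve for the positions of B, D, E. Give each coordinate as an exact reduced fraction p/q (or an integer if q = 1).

1. B_x = -314/37  [CF ∥ BA ∩ FA ∥ CB]
2. B_y = -293/37  [CF ∥ BA ∩ FA ∥ CB]
   → B = (-314/37, -293/37)
3. D_x = -499/111  [D is the centroid of △CAG]
4. D_y = 262/111  [D is the centroid of △CAG]
   → D = (-499/111, 262/111)
5. E_x = 56/37  [line -182/37·x + -130/37·y + 2106/37 = 0 ∩ |ED|² = 57770/333]
6. E_y = 521/37  [line -182/37·x + -130/37·y + 2106/37 = 0 ∩ |ED|² = 57770/333]
   → E = (56/37, 521/37)

B = (-314/37, -293/37)
D = (-499/111, 262/111)
E = (56/37, 521/37)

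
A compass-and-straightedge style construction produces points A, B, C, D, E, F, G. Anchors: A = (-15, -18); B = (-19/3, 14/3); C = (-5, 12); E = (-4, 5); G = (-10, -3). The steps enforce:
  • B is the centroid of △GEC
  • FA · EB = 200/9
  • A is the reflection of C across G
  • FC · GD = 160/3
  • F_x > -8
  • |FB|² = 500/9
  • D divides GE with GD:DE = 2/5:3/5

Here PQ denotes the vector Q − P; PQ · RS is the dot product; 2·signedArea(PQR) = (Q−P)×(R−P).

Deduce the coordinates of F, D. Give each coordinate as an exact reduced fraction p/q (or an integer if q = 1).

D = (-38/5, 1/5)
F = (-23/3, -8/3)

1. F_x = -23/3  [line 7/3·x + 1/3·y + 169/9 = 0 ∩ |FB|² = 500/9]
2. F_y = -8/3  [line 7/3·x + 1/3·y + 169/9 = 0 ∩ |FB|² = 500/9]
   → F = (-23/3, -8/3)
3. D_x = -38/5  [D divides GE with GD:DE = 2/5:3/5]
4. D_y = 1/5  [D divides GE with GD:DE = 2/5:3/5]
   → D = (-38/5, 1/5)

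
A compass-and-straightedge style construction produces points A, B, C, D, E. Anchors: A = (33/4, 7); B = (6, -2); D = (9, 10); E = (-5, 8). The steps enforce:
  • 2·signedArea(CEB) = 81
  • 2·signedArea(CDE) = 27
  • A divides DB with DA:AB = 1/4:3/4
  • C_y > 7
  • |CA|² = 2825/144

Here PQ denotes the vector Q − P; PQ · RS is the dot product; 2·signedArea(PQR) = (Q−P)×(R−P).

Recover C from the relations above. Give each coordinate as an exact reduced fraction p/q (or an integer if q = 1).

1. C_x = 23/6  [2·signedArea(CEB) = 81 ∩ 2·signedArea(CDE) = 27]
2. C_y = 22/3  [2·signedArea(CEB) = 81 ∩ 2·signedArea(CDE) = 27]
   → C = (23/6, 22/3)

C = (23/6, 22/3)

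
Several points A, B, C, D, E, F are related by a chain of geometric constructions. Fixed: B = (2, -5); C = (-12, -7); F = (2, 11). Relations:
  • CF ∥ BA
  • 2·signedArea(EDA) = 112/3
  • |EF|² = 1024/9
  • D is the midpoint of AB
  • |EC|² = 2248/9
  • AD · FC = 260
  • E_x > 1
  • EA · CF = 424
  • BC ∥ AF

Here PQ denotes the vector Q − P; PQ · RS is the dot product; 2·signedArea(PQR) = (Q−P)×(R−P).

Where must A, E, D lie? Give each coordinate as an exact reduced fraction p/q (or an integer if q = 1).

A = (16, 13)
D = (9, 4)
E = (2, 1/3)

1. A_x = 16  [BC ∥ AF ∩ CF ∥ BA]
2. A_y = 13  [BC ∥ AF ∩ CF ∥ BA]
   → A = (16, 13)
3. E_x = 2  [line -14·x + -18·y + 34 = 0 ∩ |EF|² = 1024/9]
4. E_y = 1/3  [line -14·x + -18·y + 34 = 0 ∩ |EF|² = 1024/9]
   → E = (2, 1/3)
5. D_x = 9  [2·signedArea(EDA) = 112/3 ∩ D is the midpoint of AB]
6. D_y = 4  [2·signedArea(EDA) = 112/3 ∩ D is the midpoint of AB]
   → D = (9, 4)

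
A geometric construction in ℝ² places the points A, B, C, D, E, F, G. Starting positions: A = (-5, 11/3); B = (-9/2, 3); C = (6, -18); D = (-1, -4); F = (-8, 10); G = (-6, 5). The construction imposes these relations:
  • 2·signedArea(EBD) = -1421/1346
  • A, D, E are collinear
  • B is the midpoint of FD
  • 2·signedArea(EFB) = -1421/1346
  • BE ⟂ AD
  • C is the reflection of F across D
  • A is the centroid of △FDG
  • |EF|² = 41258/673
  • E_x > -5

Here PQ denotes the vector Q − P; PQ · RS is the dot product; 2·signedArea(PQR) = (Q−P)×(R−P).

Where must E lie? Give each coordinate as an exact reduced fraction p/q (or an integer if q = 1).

1. E_x = -3109/673  [A, D, E are collinear ∩ BE ⟂ AD]
2. E_y = 1977/673  [A, D, E are collinear ∩ BE ⟂ AD]
   → E = (-3109/673, 1977/673)

E = (-3109/673, 1977/673)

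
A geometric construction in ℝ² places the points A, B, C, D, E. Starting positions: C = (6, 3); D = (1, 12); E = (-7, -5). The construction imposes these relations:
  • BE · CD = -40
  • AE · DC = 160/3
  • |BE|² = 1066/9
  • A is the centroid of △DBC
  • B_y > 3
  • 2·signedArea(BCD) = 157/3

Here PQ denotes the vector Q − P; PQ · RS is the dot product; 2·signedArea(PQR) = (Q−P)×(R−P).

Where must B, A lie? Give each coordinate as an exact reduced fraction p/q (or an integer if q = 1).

A = (7/3, 55/9)
B = (0, 10/3)

1. B_x = 0  [2·signedArea(BCD) = 157/3 ∩ BE · CD = -40]
2. B_y = 10/3  [2·signedArea(BCD) = 157/3 ∩ BE · CD = -40]
   → B = (0, 10/3)
3. A_x = 7/3  [A is the centroid of △DBC]
4. A_y = 55/9  [A is the centroid of △DBC]
   → A = (7/3, 55/9)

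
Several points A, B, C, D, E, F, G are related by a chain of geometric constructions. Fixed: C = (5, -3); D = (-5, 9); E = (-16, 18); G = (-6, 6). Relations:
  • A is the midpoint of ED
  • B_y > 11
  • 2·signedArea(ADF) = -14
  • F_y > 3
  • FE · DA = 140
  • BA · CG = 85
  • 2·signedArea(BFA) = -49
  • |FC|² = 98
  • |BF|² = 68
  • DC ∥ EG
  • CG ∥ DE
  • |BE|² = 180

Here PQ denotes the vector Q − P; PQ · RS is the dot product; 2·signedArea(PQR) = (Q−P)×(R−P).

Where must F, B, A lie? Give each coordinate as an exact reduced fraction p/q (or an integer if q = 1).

1. A_x = -21/2  [A is the midpoint of ED]
2. A_y = 27/2  [A is the midpoint of ED]
   → A = (-21/2, 27/2)
3. F_x = -2  [FE · DA = 140 ∩ 2·signedArea(ADF) = -14]
4. F_y = 4  [FE · DA = 140 ∩ 2·signedArea(ADF) = -14]
   → F = (-2, 4)
5. B_x = -4  [BA · CG = 85 ∩ 2·signedArea(BFA) = -49]
6. B_y = 12  [BA · CG = 85 ∩ 2·signedArea(BFA) = -49]
   → B = (-4, 12)

A = (-21/2, 27/2)
B = (-4, 12)
F = (-2, 4)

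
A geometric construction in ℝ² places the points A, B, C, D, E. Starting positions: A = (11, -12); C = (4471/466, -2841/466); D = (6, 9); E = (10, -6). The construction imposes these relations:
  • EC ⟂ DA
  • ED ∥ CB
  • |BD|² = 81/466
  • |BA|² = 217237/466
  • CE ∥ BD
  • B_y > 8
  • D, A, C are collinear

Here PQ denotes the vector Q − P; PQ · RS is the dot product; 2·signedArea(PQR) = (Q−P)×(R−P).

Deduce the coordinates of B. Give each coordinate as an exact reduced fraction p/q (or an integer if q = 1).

B = (2607/466, 4149/466)

1. B_x = 2607/466  [CE ∥ BD ∩ ED ∥ CB]
2. B_y = 4149/466  [CE ∥ BD ∩ ED ∥ CB]
   → B = (2607/466, 4149/466)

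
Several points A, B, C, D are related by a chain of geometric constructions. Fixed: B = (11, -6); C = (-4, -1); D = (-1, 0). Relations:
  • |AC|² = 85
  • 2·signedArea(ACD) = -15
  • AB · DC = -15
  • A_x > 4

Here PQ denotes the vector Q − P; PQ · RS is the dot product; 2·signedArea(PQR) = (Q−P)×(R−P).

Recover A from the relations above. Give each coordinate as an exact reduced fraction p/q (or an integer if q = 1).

A = (5, -3)

1. A_x = 5  [2·signedArea(ACD) = -15 ∩ AB · DC = -15]
2. A_y = -3  [2·signedArea(ACD) = -15 ∩ AB · DC = -15]
   → A = (5, -3)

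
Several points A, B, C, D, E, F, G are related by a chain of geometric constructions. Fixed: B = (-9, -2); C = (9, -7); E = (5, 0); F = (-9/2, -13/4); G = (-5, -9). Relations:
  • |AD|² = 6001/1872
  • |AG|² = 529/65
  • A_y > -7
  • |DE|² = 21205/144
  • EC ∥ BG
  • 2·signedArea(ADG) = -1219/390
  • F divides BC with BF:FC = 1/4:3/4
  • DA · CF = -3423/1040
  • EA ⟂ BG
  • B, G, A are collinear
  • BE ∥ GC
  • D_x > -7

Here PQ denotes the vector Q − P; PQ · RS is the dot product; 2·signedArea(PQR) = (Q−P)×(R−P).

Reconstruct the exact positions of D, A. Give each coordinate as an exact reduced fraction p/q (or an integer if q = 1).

A = (-417/65, -424/65)
D = (-37/6, -19/4)

1. A_x = -417/65  [B, G, A are collinear ∩ EA ⟂ BG]
2. A_y = -424/65  [B, G, A are collinear ∩ EA ⟂ BG]
   → A = (-417/65, -424/65)
3. D_x = -37/6  [DA · CF = -3423/1040 ∩ 2·signedArea(ADG) = -1219/390]
4. D_y = -19/4  [DA · CF = -3423/1040 ∩ 2·signedArea(ADG) = -1219/390]
   → D = (-37/6, -19/4)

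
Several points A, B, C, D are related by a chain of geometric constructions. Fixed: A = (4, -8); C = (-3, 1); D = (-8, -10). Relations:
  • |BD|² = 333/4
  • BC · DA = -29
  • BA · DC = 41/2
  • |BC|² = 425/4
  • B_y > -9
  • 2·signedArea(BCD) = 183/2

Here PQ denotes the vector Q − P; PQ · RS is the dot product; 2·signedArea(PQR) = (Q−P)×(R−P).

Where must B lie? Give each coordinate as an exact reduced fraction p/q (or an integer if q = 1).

B = (1, -17/2)

1. B_x = 1  [BA · DC = 41/2 ∩ 2·signedArea(BCD) = 183/2]
2. B_y = -17/2  [BA · DC = 41/2 ∩ 2·signedArea(BCD) = 183/2]
   → B = (1, -17/2)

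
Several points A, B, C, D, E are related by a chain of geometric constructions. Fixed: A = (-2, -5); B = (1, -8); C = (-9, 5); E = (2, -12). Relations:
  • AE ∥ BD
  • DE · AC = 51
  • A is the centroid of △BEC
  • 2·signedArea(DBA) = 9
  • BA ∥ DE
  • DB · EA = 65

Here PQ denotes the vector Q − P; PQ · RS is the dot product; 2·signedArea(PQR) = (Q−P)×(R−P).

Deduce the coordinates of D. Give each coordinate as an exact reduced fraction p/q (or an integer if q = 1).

1. D_x = 5  [BA ∥ DE ∩ AE ∥ BD]
2. D_y = -15  [BA ∥ DE ∩ AE ∥ BD]
   → D = (5, -15)

D = (5, -15)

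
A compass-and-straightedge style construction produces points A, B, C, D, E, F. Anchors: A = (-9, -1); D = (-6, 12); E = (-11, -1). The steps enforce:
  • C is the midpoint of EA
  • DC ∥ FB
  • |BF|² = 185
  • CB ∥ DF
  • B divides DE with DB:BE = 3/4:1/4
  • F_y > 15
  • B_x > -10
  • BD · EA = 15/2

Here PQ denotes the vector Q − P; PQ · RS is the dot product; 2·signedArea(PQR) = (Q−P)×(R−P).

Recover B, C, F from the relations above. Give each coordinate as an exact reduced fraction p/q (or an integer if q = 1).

B = (-39/4, 9/4)
C = (-10, -1)
F = (-23/4, 61/4)

1. B_x = -39/4  [B divides DE with DB:BE = 3/4:1/4]
2. B_y = 9/4  [B divides DE with DB:BE = 3/4:1/4]
   → B = (-39/4, 9/4)
3. C_x = -10  [C is the midpoint of EA]
4. C_y = -1  [C is the midpoint of EA]
   → C = (-10, -1)
5. F_x = -23/4  [DC ∥ FB ∩ CB ∥ DF]
6. F_y = 61/4  [DC ∥ FB ∩ CB ∥ DF]
   → F = (-23/4, 61/4)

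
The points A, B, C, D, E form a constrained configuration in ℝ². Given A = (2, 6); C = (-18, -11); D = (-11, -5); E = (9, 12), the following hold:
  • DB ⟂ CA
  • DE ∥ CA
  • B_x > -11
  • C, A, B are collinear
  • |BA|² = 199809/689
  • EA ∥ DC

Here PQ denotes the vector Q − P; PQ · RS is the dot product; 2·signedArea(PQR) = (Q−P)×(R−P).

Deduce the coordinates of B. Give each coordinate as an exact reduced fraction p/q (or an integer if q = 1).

B = (-7562/689, -3465/689)

1. B_x = -7562/689  [C, A, B are collinear ∩ DB ⟂ CA]
2. B_y = -3465/689  [C, A, B are collinear ∩ DB ⟂ CA]
   → B = (-7562/689, -3465/689)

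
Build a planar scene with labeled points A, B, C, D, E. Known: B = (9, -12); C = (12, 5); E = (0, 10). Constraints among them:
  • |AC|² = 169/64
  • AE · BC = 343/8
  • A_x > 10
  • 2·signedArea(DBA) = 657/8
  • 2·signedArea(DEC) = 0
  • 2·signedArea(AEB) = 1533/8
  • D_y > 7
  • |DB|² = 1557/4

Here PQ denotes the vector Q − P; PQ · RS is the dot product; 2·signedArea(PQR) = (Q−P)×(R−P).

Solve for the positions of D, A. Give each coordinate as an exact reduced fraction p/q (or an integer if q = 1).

A = (21/2, 45/8)
D = (6, 15/2)

1. D_x = 6  [line 5·x + 12·y + -120 = 0 ∩ |DB|² = 1557/4]
2. D_y = 15/2  [line 5·x + 12·y + -120 = 0 ∩ |DB|² = 1557/4]
   → D = (6, 15/2)
3. A_x = 21/2  [2·signedArea(AEB) = 1533/8 ∩ 2·signedArea(DBA) = 657/8]
4. A_y = 45/8  [2·signedArea(AEB) = 1533/8 ∩ 2·signedArea(DBA) = 657/8]
   → A = (21/2, 45/8)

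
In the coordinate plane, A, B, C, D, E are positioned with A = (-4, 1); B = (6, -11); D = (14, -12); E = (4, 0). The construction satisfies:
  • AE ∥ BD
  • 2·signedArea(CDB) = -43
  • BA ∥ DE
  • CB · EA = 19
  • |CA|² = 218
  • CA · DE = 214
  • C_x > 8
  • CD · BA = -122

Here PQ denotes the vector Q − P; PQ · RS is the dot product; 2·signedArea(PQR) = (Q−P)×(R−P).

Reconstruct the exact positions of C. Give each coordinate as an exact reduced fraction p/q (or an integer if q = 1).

1. C_x = 9  [CD · BA = -122 ∩ CB · EA = 19]
2. C_y = -6  [CD · BA = -122 ∩ CB · EA = 19]
   → C = (9, -6)

C = (9, -6)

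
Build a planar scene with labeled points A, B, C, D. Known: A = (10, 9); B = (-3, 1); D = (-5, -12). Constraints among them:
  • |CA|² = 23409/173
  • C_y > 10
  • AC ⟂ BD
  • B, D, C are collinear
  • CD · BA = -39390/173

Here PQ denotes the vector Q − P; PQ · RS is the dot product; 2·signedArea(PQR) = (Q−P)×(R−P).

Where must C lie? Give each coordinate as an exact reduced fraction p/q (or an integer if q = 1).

C = (-259/173, 1863/173)

1. C_x = -259/173  [B, D, C are collinear ∩ AC ⟂ BD]
2. C_y = 1863/173  [B, D, C are collinear ∩ AC ⟂ BD]
   → C = (-259/173, 1863/173)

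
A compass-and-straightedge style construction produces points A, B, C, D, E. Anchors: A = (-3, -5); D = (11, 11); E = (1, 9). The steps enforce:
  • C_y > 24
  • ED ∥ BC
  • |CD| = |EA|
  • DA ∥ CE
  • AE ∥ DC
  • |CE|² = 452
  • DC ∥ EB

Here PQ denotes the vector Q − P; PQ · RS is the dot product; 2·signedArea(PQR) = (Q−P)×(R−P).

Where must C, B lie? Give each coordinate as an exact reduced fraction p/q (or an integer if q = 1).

B = (5, 23)
C = (15, 25)

1. C_x = 15  [DA ∥ CE ∩ AE ∥ DC]
2. C_y = 25  [DA ∥ CE ∩ AE ∥ DC]
   → C = (15, 25)
3. B_x = 5  [ED ∥ BC ∩ DC ∥ EB]
4. B_y = 23  [ED ∥ BC ∩ DC ∥ EB]
   → B = (5, 23)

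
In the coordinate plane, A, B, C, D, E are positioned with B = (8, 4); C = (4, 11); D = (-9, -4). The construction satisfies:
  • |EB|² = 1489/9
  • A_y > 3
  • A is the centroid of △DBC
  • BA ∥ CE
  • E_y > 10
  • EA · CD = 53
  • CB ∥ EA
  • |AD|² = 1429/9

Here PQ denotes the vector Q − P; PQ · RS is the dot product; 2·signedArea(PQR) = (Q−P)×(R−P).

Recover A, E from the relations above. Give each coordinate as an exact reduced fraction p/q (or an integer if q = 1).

1. A_x = 1  [A is the centroid of △DBC]
2. A_y = 11/3  [A is the centroid of △DBC]
   → A = (1, 11/3)
3. E_x = -3  [CB ∥ EA ∩ BA ∥ CE]
4. E_y = 32/3  [CB ∥ EA ∩ BA ∥ CE]
   → E = (-3, 32/3)

A = (1, 11/3)
E = (-3, 32/3)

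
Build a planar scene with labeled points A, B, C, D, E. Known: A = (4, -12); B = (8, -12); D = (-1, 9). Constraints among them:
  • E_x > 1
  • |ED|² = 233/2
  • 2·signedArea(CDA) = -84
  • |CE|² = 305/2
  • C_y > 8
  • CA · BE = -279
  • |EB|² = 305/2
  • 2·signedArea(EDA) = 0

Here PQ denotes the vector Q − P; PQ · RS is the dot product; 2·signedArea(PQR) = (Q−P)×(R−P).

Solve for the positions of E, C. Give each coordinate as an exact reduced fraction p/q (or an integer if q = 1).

1. E_x = 3/2  [line 21·x + 5·y + -24 = 0 ∩ |ED|² = 233/2]
2. E_y = -3/2  [line 21·x + 5·y + -24 = 0 ∩ |ED|² = 233/2]
   → E = (3/2, -3/2)
3. C_x = -5  [CA · BE = -279 ∩ 2·signedArea(CDA) = -84]
4. C_y = 9  [CA · BE = -279 ∩ 2·signedArea(CDA) = -84]
   → C = (-5, 9)

C = (-5, 9)
E = (3/2, -3/2)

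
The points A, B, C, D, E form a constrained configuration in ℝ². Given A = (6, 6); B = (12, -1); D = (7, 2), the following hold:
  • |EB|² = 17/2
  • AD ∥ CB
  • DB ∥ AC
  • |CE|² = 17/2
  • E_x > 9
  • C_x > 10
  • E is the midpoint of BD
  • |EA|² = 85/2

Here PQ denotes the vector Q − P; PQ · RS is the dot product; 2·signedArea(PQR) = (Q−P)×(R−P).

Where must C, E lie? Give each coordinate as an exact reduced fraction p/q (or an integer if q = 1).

C = (11, 3)
E = (19/2, 1/2)

1. C_x = 11  [AD ∥ CB ∩ DB ∥ AC]
2. C_y = 3  [AD ∥ CB ∩ DB ∥ AC]
   → C = (11, 3)
3. E_x = 19/2  [E is the midpoint of BD]
4. E_y = 1/2  [E is the midpoint of BD]
   → E = (19/2, 1/2)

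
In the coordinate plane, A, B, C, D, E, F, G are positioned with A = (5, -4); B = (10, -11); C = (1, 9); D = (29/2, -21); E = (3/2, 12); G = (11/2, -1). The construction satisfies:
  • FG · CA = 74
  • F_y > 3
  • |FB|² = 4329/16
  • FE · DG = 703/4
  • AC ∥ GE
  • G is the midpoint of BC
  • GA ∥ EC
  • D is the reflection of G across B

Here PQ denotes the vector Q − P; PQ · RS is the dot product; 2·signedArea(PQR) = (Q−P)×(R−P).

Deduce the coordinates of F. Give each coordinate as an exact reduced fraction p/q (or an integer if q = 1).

1. F_x = 13/4  [FE · DG = 703/4 ∩ FG · CA = 74]
2. F_y = 4  [FE · DG = 703/4 ∩ FG · CA = 74]
   → F = (13/4, 4)

F = (13/4, 4)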